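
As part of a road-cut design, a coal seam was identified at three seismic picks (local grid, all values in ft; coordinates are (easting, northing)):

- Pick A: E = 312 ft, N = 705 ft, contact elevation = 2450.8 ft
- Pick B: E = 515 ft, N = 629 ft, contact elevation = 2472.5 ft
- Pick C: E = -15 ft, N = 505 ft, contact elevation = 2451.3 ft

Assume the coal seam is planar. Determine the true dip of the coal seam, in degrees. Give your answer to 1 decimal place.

7.3°

Two edge vectors: Pick A→Pick B = (203, -76, 21.7), Pick A→Pick C = (-327, -200, 0.5).
Normal n = (Pick A→Pick B) × (Pick A→Pick C) = (4302, -7197.4, -65452).
So ∂z/∂E = −n_x/n_z = 0.06573 and ∂z/∂N = −n_y/n_z = −0.10996.
Gradient magnitude |∇z| = √(a² + b²) = √(0.00432 + 0.01209) = 0.12811.
True dip = arctan(0.12811) = 7.3°, dipping toward NNW (azimuth ≈ 329°).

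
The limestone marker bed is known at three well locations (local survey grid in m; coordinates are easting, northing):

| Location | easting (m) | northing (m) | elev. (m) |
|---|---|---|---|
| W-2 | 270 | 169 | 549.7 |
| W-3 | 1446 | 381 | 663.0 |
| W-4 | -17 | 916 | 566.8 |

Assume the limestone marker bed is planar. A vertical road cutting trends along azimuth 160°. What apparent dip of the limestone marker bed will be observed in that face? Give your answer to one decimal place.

Let the plane be z = a·easting + b·northing + c.
W-3−W-2: 1176a + 212b = 113.3;  W-4−W-2: −287a + 747b = 17.1.
Solving gives a = 0.08624, b = 0.05603.
Unit vector along 160° is (sin 160°, cos 160°) = (0.3420, -0.9397).
Slope in that direction = a·(0.3420) + b·(-0.9397) = −0.02315.
Apparent dip = arctan|0.02315| = 1.3° (true dip is 5.9°, so apparent ≤ true as expected).

1.3°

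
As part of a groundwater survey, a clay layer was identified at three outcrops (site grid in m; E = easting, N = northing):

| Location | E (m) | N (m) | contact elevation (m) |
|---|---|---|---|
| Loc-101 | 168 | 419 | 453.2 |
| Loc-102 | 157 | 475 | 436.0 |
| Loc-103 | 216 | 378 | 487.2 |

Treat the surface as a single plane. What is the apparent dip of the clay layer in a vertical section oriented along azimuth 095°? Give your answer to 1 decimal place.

Let the plane be z = a·E + b·N + c.
Loc-102−Loc-101: −11a + 56b = −17.2;  Loc-103−Loc-101: 48a − 41b = 34.
Solving gives a = 0.53590, b = −0.20188.
Unit vector along 095° is (sin 95°, cos 95°) = (0.9962, -0.0872).
Slope in that direction = a·(0.9962) + b·(-0.0872) = 0.55145.
Apparent dip = arctan|0.55145| = 28.9° (true dip is 29.8°, so apparent ≤ true as expected).

28.9°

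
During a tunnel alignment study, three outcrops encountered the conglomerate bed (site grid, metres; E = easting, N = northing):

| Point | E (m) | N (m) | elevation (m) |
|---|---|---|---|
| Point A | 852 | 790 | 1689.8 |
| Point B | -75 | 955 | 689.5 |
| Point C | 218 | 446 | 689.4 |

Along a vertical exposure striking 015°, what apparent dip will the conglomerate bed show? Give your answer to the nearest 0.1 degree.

Two edge vectors: Point A→Point B = (-927, 165, -1000.3), Point A→Point C = (-634, -344, -1000.4).
Normal n = (Point A→Point B) × (Point A→Point C) = (-509169.2, -293180.6, 423498).
So ∂z/∂E = −n_x/n_z = 1.20229 and ∂z/∂N = −n_y/n_z = 0.69228.
Unit vector along 015° is (sin 15°, cos 15°) = (0.2588, 0.9659).
Slope in that direction = a·(0.2588) + b·(0.9659) = 0.97987.
Apparent dip = arctan|0.97987| = 44.4° (true dip is 54.2°, so apparent ≤ true as expected).

44.4°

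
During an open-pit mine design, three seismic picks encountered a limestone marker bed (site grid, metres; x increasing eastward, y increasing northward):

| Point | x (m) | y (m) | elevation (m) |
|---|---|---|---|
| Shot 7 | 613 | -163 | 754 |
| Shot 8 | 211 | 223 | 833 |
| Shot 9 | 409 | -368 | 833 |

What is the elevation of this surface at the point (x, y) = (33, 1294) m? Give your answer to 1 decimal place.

780.6 m

Let the plane be z = a·x + b·y + c.
Shot 8−Shot 7: −402a + 386b = 79;  Shot 9−Shot 7: −204a − 205b = 79.
Solving gives a = −0.289717, b = −0.097062.
Then c = 754 − a·613 − b·-163 = 915.78.
At (33, 1294): z = −9.6 − 125.6 + 915.78 = 780.6 m.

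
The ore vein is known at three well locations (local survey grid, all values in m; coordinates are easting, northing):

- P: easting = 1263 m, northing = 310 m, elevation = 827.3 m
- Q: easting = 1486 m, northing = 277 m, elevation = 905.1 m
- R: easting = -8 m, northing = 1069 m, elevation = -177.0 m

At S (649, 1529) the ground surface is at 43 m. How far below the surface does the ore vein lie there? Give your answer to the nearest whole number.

Two edge vectors: P→Q = (223, -33, 77.8), P→R = (-1271, 759, -1004.3).
Normal n = (P→Q) × (P→R) = (-25908.3, 125075.1, 127314).
So ∂z/∂easting = −n_x/n_z = 0.20350 and ∂z/∂northing = −n_y/n_z = −0.98241.
Intercept c from P: 827.3 − 257.02 + 304.55 = 874.83.
At (649, 1529): z_contact = 132.1 − 1502.1 + 874.83 = -495.2 m.
Depth below ground = 43 − (-495.2) = 538 m.

538 m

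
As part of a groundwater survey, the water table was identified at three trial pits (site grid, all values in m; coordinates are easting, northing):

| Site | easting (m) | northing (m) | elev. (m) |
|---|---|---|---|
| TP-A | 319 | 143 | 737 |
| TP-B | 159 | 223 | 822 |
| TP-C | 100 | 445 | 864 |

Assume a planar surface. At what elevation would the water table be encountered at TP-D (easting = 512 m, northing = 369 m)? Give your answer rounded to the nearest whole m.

652 m

Two edge vectors: TP-A→TP-B = (-160, 80, 85), TP-A→TP-C = (-219, 302, 127).
Normal n = (TP-A→TP-B) × (TP-A→TP-C) = (-15510, 1705, -30800).
So ∂z/∂easting = −n_x/n_z = −0.50357 and ∂z/∂northing = −n_y/n_z = 0.05536.
Intercept c from TP-A: 737 + 160.64 − 7.92 = 889.72.
At (512, 369): z = −257.8 + 20.4 + 889.72 = 652.3 m.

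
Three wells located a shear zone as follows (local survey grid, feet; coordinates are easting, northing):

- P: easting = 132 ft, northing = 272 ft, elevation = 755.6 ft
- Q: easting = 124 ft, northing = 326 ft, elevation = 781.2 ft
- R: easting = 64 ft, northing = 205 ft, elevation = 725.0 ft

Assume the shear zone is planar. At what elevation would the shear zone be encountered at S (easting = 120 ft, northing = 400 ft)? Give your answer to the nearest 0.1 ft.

816.2 ft

Let the plane be z = a·easting + b·northing + c.
Q−P: −8a + 54b = 25.6;  R−P: −68a − 67b = −30.6.
Solving gives a = −0.01492, b = 0.47186.
Then c = 755.6 − a·132 − b·272 = 629.22.
At (120, 400): z = −1.8 + 188.7 + 629.22 = 816.2 ft.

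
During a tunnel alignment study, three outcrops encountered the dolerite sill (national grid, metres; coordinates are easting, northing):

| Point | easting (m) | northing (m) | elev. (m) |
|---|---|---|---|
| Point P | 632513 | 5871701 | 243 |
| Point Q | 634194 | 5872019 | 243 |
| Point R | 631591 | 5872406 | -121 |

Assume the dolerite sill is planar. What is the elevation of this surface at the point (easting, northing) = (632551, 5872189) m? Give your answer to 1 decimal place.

44.0 m

Let the plane be z = a·easting + b·northing + c.
Point Q−Point P: 1681a + 318b = 0;  Point R−Point P: −922a + 705b = −364.
Solving gives a = 0.078300698, b = −0.413910293.
Then c = 243 − a·632513 − b·5871701 = 2381074.27.
At (632551, 5872189): z = 49529.2 − 2430559.5 + 2381074.27 = 44.0 m.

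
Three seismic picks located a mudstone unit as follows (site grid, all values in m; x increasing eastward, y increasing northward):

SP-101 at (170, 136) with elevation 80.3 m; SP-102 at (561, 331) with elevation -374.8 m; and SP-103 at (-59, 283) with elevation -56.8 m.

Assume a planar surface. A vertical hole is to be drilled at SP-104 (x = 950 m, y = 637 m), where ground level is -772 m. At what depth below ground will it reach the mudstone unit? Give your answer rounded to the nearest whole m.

Two edge vectors: SP-101→SP-102 = (391, 195, -455.1), SP-101→SP-103 = (-229, 147, -137.1).
Normal n = (SP-101→SP-102) × (SP-101→SP-103) = (40165.2, 157824, 102132).
So ∂z/∂x = −n_x/n_z = −0.39327 and ∂z/∂y = −n_y/n_z = −1.54529.
Intercept c from SP-101: 80.3 + 66.86 + 210.16 = 357.32.
At (950, 637): z_contact = −373.6 − 984.4 + 357.32 = -1000.6 m.
Depth below ground = -772 − (-1000.6) = 229 m.

229 m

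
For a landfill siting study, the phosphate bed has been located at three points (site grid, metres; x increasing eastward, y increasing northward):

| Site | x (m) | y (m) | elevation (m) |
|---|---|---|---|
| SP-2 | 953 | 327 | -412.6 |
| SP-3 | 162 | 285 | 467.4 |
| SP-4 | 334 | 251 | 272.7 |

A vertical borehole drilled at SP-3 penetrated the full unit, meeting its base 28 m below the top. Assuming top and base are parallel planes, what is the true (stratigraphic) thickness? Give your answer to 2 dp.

Let the plane be z = a·x + b·y + c.
SP-3−SP-2: −791a − 42b = 880;  SP-4−SP-2: −619a − 76b = 685.3.
Solving gives a = −1.11664, b = 0.07760.
|∇z| = √(a²+b²) = 1.11933, so dip δ = arctan(1.11933) = 48.22°.
True thickness = vertical thickness × cos δ = 28 × cos 48.22° = 18.65 m.

18.65 m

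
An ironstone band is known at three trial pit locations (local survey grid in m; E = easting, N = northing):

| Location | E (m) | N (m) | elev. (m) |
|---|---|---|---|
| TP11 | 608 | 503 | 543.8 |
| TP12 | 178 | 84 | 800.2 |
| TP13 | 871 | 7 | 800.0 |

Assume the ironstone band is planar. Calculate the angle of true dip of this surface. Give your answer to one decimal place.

Two edge vectors: TP11→TP12 = (-430, -419, 256.4), TP11→TP13 = (263, -496, 256.2).
Normal n = (TP11→TP12) × (TP11→TP13) = (19826.6, 177599.2, 323477).
So ∂z/∂E = −n_x/n_z = −0.06129 and ∂z/∂N = −n_y/n_z = −0.54903.
Gradient magnitude |∇z| = √(a² + b²) = √(0.00376 + 0.30144) = 0.55244.
True dip = arctan(0.55244) = 28.9°, dipping toward N (azimuth ≈ 006°).

28.9°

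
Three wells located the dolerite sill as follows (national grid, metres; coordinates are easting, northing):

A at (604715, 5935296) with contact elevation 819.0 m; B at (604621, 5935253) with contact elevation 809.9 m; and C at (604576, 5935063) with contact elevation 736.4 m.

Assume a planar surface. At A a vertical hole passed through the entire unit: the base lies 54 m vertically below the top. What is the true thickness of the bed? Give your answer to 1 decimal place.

49.8 m

Let the plane be z = a·easting + b·northing + c.
B−A: −94a − 43b = −9.1;  C−A: −139a − 233b = −82.6.
Solving gives a = −0.08989, b = 0.40813.
|∇z| = √(a²+b²) = 0.41791, so dip δ = arctan(0.41791) = 22.68°.
True thickness = vertical thickness × cos δ = 54 × cos 22.68° = 49.8 m.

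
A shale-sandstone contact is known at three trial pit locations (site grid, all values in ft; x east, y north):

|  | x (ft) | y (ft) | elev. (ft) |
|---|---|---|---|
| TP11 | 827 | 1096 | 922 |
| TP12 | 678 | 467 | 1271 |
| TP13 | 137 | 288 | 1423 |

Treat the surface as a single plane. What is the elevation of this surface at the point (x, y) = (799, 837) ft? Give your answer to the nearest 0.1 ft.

Two edge vectors: TP11→TP12 = (-149, -629, 349), TP11→TP13 = (-690, -808, 501).
Normal n = (TP11→TP12) × (TP11→TP13) = (-33137, -166161, -313618).
So ∂z/∂x = −n_x/n_z = −0.105660 and ∂z/∂y = −n_y/n_z = −0.529820.
Intercept c from TP11: 922 + 87.38 + 580.68 = 1590.06.
At (799, 837): z = −84.4 − 443.5 + 1590.06 = 1062.2 ft.

1062.2 ft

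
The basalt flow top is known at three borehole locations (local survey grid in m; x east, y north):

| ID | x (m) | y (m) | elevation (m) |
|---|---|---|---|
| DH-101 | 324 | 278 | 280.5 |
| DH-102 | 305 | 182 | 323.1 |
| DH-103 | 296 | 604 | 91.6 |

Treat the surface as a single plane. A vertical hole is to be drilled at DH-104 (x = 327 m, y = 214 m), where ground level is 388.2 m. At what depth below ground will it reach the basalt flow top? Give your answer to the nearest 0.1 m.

Let the plane be z = a·x + b·y + c.
DH-102−DH-101: −19a − 96b = 42.6;  DH-103−DH-101: −28a + 326b = −188.9.
Solving gives a = 0.47814, b = −0.53838.
Then c = 280.5 − a·324 − b·278 = 275.25.
At (327, 214): z_contact = 156.35 − 115.21 + 275.25 = 316.39 m.
Depth below ground = 388.2 − 316.39 = 71.8 m.

71.8 m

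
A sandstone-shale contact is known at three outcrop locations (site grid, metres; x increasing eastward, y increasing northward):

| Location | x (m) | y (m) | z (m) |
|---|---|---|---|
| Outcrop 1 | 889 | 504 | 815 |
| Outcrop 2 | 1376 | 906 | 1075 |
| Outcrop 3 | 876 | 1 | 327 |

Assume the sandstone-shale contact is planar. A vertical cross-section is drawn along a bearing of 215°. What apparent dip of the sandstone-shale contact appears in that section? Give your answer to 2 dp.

32.78°

Two edge vectors: Outcrop 1→Outcrop 2 = (487, 402, 260), Outcrop 1→Outcrop 3 = (-13, -503, -488).
Normal n = (Outcrop 1→Outcrop 2) × (Outcrop 1→Outcrop 3) = (-65396, 234276, -239735).
So ∂z/∂x = −n_x/n_z = −0.27278 and ∂z/∂y = −n_y/n_z = 0.97723.
Unit vector along 215° is (sin 215°, cos 215°) = (-0.5736, -0.8192).
Slope in that direction = a·(-0.5736) + b·(-0.8192) = −0.64404.
Apparent dip = arctan|0.64404| = 32.78° (true dip is 45.4°, so apparent ≤ true as expected).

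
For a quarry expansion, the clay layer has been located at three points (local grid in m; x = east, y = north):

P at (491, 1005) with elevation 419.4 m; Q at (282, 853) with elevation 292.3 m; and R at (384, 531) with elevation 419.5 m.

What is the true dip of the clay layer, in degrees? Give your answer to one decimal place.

36.7°

Two edge vectors: P→Q = (-209, -152, -127.1), P→R = (-107, -474, 0.1).
Normal n = (P→Q) × (P→R) = (-60260.6, 13620.6, 82802).
So ∂z/∂x = −n_x/n_z = 0.72777 and ∂z/∂y = −n_y/n_z = −0.16450.
Gradient magnitude |∇z| = √(a² + b²) = √(0.52965 + 0.02706) = 0.74613.
True dip = arctan(0.74613) = 36.7°, dipping toward WNW (azimuth ≈ 283°).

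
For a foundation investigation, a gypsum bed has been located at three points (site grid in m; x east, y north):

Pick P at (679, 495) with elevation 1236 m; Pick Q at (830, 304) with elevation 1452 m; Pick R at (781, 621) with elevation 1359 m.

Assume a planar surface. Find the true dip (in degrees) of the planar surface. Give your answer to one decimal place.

Let the plane be z = a·x + b·y + c.
Pick Q−Pick P: 151a − 191b = 216;  Pick R−Pick P: 102a + 126b = 123.
Solving gives a = 1.31684, b = −0.08983.
Gradient magnitude |∇z| = √(a² + b²) = √(1.73408 + 0.00807) = 1.31990.
True dip = arctan(1.31990) = 52.9°, dipping toward W (azimuth ≈ 274°).

52.9°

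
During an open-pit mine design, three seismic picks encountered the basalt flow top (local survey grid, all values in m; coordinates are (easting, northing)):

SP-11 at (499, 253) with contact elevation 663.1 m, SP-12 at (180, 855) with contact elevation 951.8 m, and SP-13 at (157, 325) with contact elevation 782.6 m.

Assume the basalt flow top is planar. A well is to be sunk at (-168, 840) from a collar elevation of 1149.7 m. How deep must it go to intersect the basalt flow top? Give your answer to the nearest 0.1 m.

105.6 m

Two edge vectors: SP-11→SP-12 = (-319, 602, 288.7), SP-11→SP-13 = (-342, 72, 119.5).
Normal n = (SP-11→SP-12) × (SP-11→SP-13) = (51152.6, -60614.9, 182916).
So ∂z/∂E = −n_x/n_z = −0.27965 and ∂z/∂N = −n_y/n_z = 0.33138.
Intercept c from SP-11: 663.1 + 139.55 − 83.84 = 718.81.
At (-168, 840): z_contact = 46.98 + 278.36 + 718.81 = 1044.15 m.
Depth below ground = 1149.7 − 1044.15 = 105.6 m.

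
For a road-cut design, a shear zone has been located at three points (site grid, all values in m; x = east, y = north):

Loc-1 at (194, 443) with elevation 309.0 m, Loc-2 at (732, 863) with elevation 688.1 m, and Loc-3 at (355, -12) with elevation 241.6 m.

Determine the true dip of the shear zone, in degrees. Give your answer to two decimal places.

Let the plane be z = a·x + b·y + c.
Loc-2−Loc-1: 538a + 420b = 379.1;  Loc-3−Loc-1: 161a − 455b = −67.4.
Solving gives a = 0.46152, b = 0.31144.
Gradient magnitude |∇z| = √(a² + b²) = √(0.21300 + 0.09699) = 0.55677.
True dip = arctan(0.55677) = 29.11°, dipping toward SW (azimuth ≈ 236°).

29.11°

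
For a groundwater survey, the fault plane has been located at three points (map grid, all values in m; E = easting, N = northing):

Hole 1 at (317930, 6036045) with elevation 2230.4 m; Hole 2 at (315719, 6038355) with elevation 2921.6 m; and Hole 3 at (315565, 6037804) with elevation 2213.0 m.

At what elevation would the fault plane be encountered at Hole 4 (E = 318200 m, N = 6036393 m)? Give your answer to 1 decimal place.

2815.8 m

Let the plane be z = a·E + b·N + c.
Hole 2−Hole 1: −2211a + 2310b = 691.2;  Hole 3−Hole 1: −2365a + 1759b = −17.4.
Solving gives a = 0.797975859, b = 1.062997673.
Then c = 2230.4 − a·317930 − b·6036045 = −6667771.85.
At (318200, 6036393): z = 253915.9 + 6416671.7 − 6667771.85 = 2815.8 m.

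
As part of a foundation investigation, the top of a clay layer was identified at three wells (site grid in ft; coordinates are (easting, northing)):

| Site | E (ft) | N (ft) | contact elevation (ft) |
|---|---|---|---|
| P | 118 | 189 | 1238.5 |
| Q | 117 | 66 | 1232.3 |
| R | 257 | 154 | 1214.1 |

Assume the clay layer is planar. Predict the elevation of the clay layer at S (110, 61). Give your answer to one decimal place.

Two edge vectors: P→Q = (-1, -123, -6.2), P→R = (139, -35, -24.4).
Normal n = (P→Q) × (P→R) = (2784.2, -886.2, 17132).
So ∂z/∂E = −n_x/n_z = −0.16251 and ∂z/∂N = −n_y/n_z = 0.05173.
Intercept c from P: 1238.5 + 19.18 − 9.78 = 1247.90.
At (110, 61): z = −17.9 + 3.2 + 1247.90 = 1233.2 ft.

1233.2 ft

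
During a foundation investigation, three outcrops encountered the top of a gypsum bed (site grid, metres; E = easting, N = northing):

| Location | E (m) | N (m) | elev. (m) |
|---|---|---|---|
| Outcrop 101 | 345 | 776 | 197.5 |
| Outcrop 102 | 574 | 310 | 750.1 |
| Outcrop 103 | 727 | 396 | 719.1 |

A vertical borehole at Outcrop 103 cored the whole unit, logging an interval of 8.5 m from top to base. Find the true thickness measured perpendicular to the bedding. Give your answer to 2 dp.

Two edge vectors: Outcrop 101→Outcrop 102 = (229, -466, 552.6), Outcrop 101→Outcrop 103 = (382, -380, 521.6).
Normal n = (Outcrop 101→Outcrop 102) × (Outcrop 101→Outcrop 103) = (-33077.6, 91646.8, 90992).
So ∂z/∂E = −n_x/n_z = 0.36352 and ∂z/∂N = −n_y/n_z = −1.00720.
|∇z| = √(a²+b²) = 1.07079, so dip δ = arctan(1.07079) = 46.96°.
True thickness = vertical thickness × cos δ = 8.5 × cos 46.96° = 5.80 m.

5.80 m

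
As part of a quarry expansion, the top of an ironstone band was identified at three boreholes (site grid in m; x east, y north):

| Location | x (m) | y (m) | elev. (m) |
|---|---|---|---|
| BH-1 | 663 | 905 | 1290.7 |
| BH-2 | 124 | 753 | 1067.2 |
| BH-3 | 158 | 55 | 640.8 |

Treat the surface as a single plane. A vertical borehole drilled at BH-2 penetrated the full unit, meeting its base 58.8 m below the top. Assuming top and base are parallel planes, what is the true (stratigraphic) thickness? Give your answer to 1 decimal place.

48.9 m

Two edge vectors: BH-1→BH-2 = (-539, -152, -223.5), BH-1→BH-3 = (-505, -850, -649.9).
Normal n = (BH-1→BH-2) × (BH-1→BH-3) = (-91190.2, -237428.6, 381390).
So ∂z/∂x = −n_x/n_z = 0.23910 and ∂z/∂y = −n_y/n_z = 0.62253.
|∇z| = √(a²+b²) = 0.66687, so dip δ = arctan(0.66687) = 33.70°.
True thickness = vertical thickness × cos δ = 58.8 × cos 33.70° = 48.9 m.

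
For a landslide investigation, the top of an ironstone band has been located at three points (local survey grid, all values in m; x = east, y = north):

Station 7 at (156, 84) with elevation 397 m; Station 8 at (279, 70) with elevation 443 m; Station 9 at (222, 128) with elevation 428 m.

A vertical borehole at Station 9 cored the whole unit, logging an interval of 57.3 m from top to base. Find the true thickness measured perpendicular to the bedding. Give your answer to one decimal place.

Two edge vectors: Station 7→Station 8 = (123, -14, 46), Station 7→Station 9 = (66, 44, 31).
Normal n = (Station 7→Station 8) × (Station 7→Station 9) = (-2458, -777, 6336).
So ∂z/∂x = −n_x/n_z = 0.38794 and ∂z/∂y = −n_y/n_z = 0.12263.
|∇z| = √(a²+b²) = 0.40686, so dip δ = arctan(0.40686) = 22.14°.
True thickness = vertical thickness × cos δ = 57.3 × cos 22.14° = 53.1 m.

53.1 m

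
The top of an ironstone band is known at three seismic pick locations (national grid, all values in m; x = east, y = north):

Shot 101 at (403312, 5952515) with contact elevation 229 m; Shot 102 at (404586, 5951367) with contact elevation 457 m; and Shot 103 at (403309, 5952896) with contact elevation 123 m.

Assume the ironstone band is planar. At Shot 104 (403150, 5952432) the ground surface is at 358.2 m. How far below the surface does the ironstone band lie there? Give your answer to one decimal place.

Two edge vectors: Shot 101→Shot 102 = (1274, -1148, 228), Shot 101→Shot 103 = (-3, 381, -106).
Normal n = (Shot 101→Shot 102) × (Shot 101→Shot 103) = (34820, 134360, 481950).
So ∂z/∂x = −n_x/n_z = −0.072248159 and ∂z/∂y = −n_y/n_z = −0.278784106.
Intercept c from Shot 101: 229 + 29138.55 + 1659466.57 = 1688834.12.
At (403150, 5952432): z_contact = −29126.85 − 1659443.44 + 1688834.12 = 263.84 m.
Depth below ground = 358.2 − 263.84 = 94.4 m.

94.4 m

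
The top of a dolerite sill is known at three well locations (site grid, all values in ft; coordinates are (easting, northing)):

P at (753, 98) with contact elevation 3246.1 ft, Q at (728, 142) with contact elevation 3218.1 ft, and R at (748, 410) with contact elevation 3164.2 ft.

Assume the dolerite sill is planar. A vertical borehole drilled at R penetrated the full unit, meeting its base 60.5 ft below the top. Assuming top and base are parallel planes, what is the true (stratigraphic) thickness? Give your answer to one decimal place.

49.0 ft

Let the plane be z = a·E + b·N + c.
Q−P: −25a + 44b = −28;  R−P: −5a + 312b = −81.9.
Solving gives a = 0.67710, b = −0.25165.
|∇z| = √(a²+b²) = 0.72235, so dip δ = arctan(0.72235) = 35.84°.
True thickness = vertical thickness × cos δ = 60.5 × cos 35.84° = 49.0 ft.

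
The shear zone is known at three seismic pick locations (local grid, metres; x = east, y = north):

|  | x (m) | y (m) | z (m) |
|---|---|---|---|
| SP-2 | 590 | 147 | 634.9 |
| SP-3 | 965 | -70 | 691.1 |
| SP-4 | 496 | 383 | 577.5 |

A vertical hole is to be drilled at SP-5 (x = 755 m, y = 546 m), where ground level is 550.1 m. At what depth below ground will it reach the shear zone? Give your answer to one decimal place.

Two edge vectors: SP-2→SP-3 = (375, -217, 56.2), SP-2→SP-4 = (-94, 236, -57.4).
Normal n = (SP-2→SP-3) × (SP-2→SP-4) = (-807.4, 16242.2, 68102).
So ∂z/∂x = −n_x/n_z = 0.01186 and ∂z/∂y = −n_y/n_z = −0.23850.
Intercept c from SP-2: 634.9 − 6.99 + 35.06 = 662.96.
At (755, 546): z_contact = 8.95 − 130.22 + 662.96 = 541.70 m.
Depth below ground = 550.1 − 541.70 = 8.4 m.

8.4 m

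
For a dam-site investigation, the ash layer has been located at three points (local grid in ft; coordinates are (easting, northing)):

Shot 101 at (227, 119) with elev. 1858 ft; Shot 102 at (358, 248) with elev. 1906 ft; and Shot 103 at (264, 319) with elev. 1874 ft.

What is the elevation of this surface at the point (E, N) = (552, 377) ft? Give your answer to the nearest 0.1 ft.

Two edge vectors: Shot 101→Shot 102 = (131, 129, 48), Shot 101→Shot 103 = (37, 200, 16).
Normal n = (Shot 101→Shot 102) × (Shot 101→Shot 103) = (-7536, -320, 21427).
So ∂z/∂E = −n_x/n_z = 0.35171 and ∂z/∂N = −n_y/n_z = 0.01493.
Intercept c from Shot 101: 1858 − 79.84 − 1.78 = 1776.39.
At (552, 377): z = 194.1 + 5.6 + 1776.39 = 1976.2 ft.

1976.2 ft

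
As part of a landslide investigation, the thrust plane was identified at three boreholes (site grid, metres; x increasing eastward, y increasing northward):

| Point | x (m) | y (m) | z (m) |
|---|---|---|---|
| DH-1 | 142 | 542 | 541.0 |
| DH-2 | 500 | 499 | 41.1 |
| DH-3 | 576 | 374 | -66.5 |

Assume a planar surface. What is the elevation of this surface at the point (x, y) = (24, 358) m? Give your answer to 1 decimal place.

703.2 m

Two edge vectors: DH-1→DH-2 = (358, -43, -499.9), DH-1→DH-3 = (434, -168, -607.5).
Normal n = (DH-1→DH-2) × (DH-1→DH-3) = (-57860.7, 528.4, -41482).
So ∂z/∂x = −n_x/n_z = −1.39484 and ∂z/∂y = −n_y/n_z = 0.01274.
Intercept c from DH-1: 541 + 198.07 − 6.90 = 732.16.
At (24, 358): z = −33.5 + 4.6 + 732.16 = 703.2 m.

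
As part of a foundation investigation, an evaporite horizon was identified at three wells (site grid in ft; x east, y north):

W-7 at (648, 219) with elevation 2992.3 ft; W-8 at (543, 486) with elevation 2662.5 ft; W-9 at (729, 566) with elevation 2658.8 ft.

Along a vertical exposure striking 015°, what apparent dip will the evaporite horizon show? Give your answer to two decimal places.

Two edge vectors: W-7→W-8 = (-105, 267, -329.8), W-7→W-9 = (81, 347, -333.5).
Normal n = (W-7→W-8) × (W-7→W-9) = (25396.1, -61731.3, -58062).
So ∂z/∂x = −n_x/n_z = 0.43740 and ∂z/∂y = −n_y/n_z = −1.06320.
Unit vector along 015° is (sin 15°, cos 15°) = (0.2588, 0.9659).
Slope in that direction = a·(0.2588) + b·(0.9659) = −0.91376.
Apparent dip = arctan|0.91376| = 42.42° (true dip is 49.0°, so apparent ≤ true as expected).

42.42°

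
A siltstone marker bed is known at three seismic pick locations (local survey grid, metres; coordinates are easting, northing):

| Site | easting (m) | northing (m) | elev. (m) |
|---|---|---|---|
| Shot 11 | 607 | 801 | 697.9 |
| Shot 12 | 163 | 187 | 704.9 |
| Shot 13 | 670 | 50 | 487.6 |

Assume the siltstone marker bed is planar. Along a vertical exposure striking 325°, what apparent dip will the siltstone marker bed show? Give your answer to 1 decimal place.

22.4°

Let the plane be z = a·easting + b·northing + c.
Shot 12−Shot 11: −444a − 614b = 7;  Shot 13−Shot 11: 63a − 751b = −210.3.
Solving gives a = −0.36112, b = 0.24973.
Unit vector along 325° is (sin 325°, cos 325°) = (-0.5736, 0.8192).
Slope in that direction = a·(-0.5736) + b·(0.8192) = 0.41170.
Apparent dip = arctan|0.41170| = 22.4° (true dip is 23.7°, so apparent ≤ true as expected).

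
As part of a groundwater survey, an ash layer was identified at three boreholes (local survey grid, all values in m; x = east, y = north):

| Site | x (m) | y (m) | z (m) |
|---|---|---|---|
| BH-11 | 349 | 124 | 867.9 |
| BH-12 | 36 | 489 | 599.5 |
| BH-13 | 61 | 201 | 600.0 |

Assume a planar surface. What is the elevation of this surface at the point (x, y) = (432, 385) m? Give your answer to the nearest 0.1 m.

968.0 m

Two edge vectors: BH-11→BH-12 = (-313, 365, -268.4), BH-11→BH-13 = (-288, 77, -267.9).
Normal n = (BH-11→BH-12) × (BH-11→BH-13) = (-77116.7, -6553.5, 81019).
So ∂z/∂x = −n_x/n_z = 0.95183 and ∂z/∂y = −n_y/n_z = 0.08089.
Intercept c from BH-11: 867.9 − 332.19 − 10.03 = 525.68.
At (432, 385): z = 411.2 + 31.1 + 525.68 = 968.0 m.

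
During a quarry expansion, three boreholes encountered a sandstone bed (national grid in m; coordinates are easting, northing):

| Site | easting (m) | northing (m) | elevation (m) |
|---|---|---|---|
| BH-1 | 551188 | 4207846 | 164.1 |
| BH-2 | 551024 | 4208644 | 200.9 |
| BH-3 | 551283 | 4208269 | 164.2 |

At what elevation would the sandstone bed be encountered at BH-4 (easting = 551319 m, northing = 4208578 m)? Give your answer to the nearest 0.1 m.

Let the plane be z = a·easting + b·northing + c.
BH-2−BH-1: −164a + 798b = 36.8;  BH-3−BH-1: 95a + 423b = 0.1.
Solving gives a = −0.106670248, b = 0.024193082.
Then c = 164.1 − a·551188 − b·4207846 = −42841.30.
At (551319, 4208578): z = −58809.3 + 101818.5 − 42841.30 = 167.8 m.

167.8 m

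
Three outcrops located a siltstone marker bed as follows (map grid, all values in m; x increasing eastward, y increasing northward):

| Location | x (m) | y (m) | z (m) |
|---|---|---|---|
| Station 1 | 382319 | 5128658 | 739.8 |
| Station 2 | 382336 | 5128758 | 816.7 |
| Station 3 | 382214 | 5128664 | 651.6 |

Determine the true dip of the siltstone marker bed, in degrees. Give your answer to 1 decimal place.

47.0°

Two edge vectors: Station 1→Station 2 = (17, 100, 76.9), Station 1→Station 3 = (-105, 6, -88.2).
Normal n = (Station 1→Station 2) × (Station 1→Station 3) = (-9281.4, -6575.1, 10602).
So ∂z/∂x = −n_x/n_z = 0.87544 and ∂z/∂y = −n_y/n_z = 0.62018.
Gradient magnitude |∇z| = √(a² + b²) = √(0.76639 + 0.38462) = 1.07285.
True dip = arctan(1.07285) = 47.0°, dipping toward SW (azimuth ≈ 235°).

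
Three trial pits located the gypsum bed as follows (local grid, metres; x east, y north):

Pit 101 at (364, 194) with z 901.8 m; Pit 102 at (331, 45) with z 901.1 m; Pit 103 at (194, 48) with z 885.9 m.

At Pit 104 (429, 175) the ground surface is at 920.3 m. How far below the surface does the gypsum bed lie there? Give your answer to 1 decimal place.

Let the plane be z = a·x + b·y + c.
Pit 102−Pit 101: −33a − 149b = −0.7;  Pit 103−Pit 101: −170a − 146b = −15.9.
Solving gives a = 0.11052, b = −0.01978.
Then c = 901.8 − a·364 − b·194 = 865.41.
At (429, 175): z_contact = 47.41 − 3.46 + 865.41 = 909.36 m.
Depth below ground = 920.3 − 909.36 = 10.9 m.

10.9 m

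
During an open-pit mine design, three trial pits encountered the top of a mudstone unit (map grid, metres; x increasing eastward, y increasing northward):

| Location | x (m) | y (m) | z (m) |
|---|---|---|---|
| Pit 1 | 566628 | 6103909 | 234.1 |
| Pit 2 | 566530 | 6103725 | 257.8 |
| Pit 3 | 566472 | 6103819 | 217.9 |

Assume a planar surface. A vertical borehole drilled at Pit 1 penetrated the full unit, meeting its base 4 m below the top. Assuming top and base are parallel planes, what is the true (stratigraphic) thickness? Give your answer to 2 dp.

3.75 m

Two edge vectors: Pit 1→Pit 2 = (-98, -184, 23.7), Pit 1→Pit 3 = (-156, -90, -16.2).
Normal n = (Pit 1→Pit 2) × (Pit 1→Pit 3) = (5113.8, -5284.8, -19884).
So ∂z/∂x = −n_x/n_z = 0.25718 and ∂z/∂y = −n_y/n_z = −0.26578.
|∇z| = √(a²+b²) = 0.36984, so dip δ = arctan(0.36984) = 20.30°.
True thickness = vertical thickness × cos δ = 4 × cos 20.30° = 3.75 m.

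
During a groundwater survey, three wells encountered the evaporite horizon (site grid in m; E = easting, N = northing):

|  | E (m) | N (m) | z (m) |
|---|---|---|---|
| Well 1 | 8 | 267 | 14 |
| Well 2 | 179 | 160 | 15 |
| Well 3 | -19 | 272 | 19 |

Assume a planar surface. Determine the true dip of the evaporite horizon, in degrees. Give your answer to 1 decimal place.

27.0°

Two edge vectors: Well 1→Well 2 = (171, -107, 1), Well 1→Well 3 = (-27, 5, 5).
Normal n = (Well 1→Well 2) × (Well 1→Well 3) = (-540, -882, -2034).
So ∂z/∂E = −n_x/n_z = −0.26549 and ∂z/∂N = −n_y/n_z = −0.43363.
Gradient magnitude |∇z| = √(a² + b²) = √(0.07048 + 0.18803) = 0.50845.
True dip = arctan(0.50845) = 27.0°, dipping toward NNE (azimuth ≈ 031°).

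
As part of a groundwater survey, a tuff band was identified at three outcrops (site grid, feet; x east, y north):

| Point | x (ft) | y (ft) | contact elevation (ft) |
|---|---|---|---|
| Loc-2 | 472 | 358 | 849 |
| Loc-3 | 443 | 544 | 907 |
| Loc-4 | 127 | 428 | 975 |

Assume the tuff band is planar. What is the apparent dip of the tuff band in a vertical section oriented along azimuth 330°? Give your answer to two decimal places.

21.00°

Two edge vectors: Loc-2→Loc-3 = (-29, 186, 58), Loc-2→Loc-4 = (-345, 70, 126).
Normal n = (Loc-2→Loc-3) × (Loc-2→Loc-4) = (19376, -16356, 62140).
So ∂z/∂x = −n_x/n_z = −0.31181 and ∂z/∂y = −n_y/n_z = 0.26321.
Unit vector along 330° is (sin 330°, cos 330°) = (-0.5000, 0.8660).
Slope in that direction = a·(-0.5000) + b·(0.8660) = 0.38385.
Apparent dip = arctan|0.38385| = 21.00° (true dip is 22.2°, so apparent ≤ true as expected).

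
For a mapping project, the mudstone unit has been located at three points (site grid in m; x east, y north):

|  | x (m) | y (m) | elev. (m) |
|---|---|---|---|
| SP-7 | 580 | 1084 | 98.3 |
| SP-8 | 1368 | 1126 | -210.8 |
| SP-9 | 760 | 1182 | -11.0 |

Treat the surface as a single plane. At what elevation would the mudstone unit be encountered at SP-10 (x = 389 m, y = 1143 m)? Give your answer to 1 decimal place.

142.9 m

Two edge vectors: SP-7→SP-8 = (788, 42, -309.1), SP-7→SP-9 = (180, 98, -109.3).
Normal n = (SP-7→SP-8) × (SP-7→SP-9) = (25701.2, 30490.4, 69664).
So ∂z/∂x = −n_x/n_z = −0.368931 and ∂z/∂y = −n_y/n_z = −0.437678.
Intercept c from SP-7: 98.3 + 213.98 + 474.44 = 786.72.
At (389, 1143): z = −143.5 − 500.3 + 786.72 = 142.9 m.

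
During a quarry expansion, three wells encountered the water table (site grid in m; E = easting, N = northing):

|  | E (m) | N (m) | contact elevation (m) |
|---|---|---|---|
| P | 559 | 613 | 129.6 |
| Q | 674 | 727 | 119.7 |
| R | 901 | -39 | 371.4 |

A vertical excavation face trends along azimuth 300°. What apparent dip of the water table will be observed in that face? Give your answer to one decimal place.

Let the plane be z = a·E + b·N + c.
Q−P: 115a + 114b = −9.9;  R−P: 342a − 652b = 241.8.
Solving gives a = 0.18523, b = −0.27370.
Unit vector along 300° is (sin 300°, cos 300°) = (-0.8660, 0.5000).
Slope in that direction = a·(-0.8660) + b·(0.5000) = −0.29726.
Apparent dip = arctan|0.29726| = 16.6° (true dip is 18.3°, so apparent ≤ true as expected).

16.6°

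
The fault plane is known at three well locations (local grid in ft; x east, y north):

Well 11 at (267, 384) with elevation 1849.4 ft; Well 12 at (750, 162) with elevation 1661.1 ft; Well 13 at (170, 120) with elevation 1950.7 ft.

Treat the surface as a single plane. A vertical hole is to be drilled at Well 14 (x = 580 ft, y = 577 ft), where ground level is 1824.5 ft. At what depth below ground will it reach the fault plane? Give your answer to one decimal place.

Two edge vectors: Well 11→Well 12 = (483, -222, -188.3), Well 11→Well 13 = (-97, -264, 101.3).
Normal n = (Well 11→Well 12) × (Well 11→Well 13) = (-72199.8, -30662.8, -149046).
So ∂z/∂x = −n_x/n_z = −0.48441 and ∂z/∂y = −n_y/n_z = −0.20573.
Intercept c from Well 11: 1849.4 + 129.34 + 79.00 = 2057.74.
At (580, 577): z_contact = −280.96 − 118.70 + 2057.74 = 1658.07 ft.
Depth below ground = 1824.5 − 1658.07 = 166.4 ft.

166.4 ft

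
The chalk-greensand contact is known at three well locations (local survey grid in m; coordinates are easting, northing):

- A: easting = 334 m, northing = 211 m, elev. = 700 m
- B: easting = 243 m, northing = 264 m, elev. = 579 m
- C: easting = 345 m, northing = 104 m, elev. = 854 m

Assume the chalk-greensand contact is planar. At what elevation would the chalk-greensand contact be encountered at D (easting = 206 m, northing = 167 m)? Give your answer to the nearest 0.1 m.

694.1 m

Two edge vectors: A→B = (-91, 53, -121), A→C = (11, -107, 154).
Normal n = (A→B) × (A→C) = (-4785, 12683, 9154).
So ∂z/∂easting = −n_x/n_z = 0.52272 and ∂z/∂northing = −n_y/n_z = −1.38551.
Intercept c from A: 700 − 174.59 + 292.34 = 817.75.
At (206, 167): z = 107.7 − 231.4 + 817.75 = 694.1 m.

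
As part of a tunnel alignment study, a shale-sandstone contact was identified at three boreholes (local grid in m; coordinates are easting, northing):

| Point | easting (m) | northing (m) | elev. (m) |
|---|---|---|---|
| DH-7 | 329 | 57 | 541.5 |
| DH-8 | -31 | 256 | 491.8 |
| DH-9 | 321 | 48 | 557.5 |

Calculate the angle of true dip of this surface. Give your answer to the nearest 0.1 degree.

54.4°

Two edge vectors: DH-7→DH-8 = (-360, 199, -49.7), DH-7→DH-9 = (-8, -9, 16).
Normal n = (DH-7→DH-8) × (DH-7→DH-9) = (2736.7, 6157.6, 4832).
So ∂z/∂easting = −n_x/n_z = −0.56637 and ∂z/∂northing = −n_y/n_z = −1.27434.
Gradient magnitude |∇z| = √(a² + b²) = √(0.32078 + 1.62394) = 1.39453.
True dip = arctan(1.39453) = 54.4°, dipping toward NNE (azimuth ≈ 024°).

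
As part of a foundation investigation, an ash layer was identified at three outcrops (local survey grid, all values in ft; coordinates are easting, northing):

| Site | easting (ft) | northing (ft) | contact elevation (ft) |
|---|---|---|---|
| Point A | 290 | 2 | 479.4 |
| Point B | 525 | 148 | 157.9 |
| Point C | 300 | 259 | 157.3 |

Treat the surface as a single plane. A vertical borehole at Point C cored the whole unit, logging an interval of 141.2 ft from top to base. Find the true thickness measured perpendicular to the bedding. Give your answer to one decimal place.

83.2 ft

Two edge vectors: Point A→Point B = (235, 146, -321.5), Point A→Point C = (10, 257, -322.1).
Normal n = (Point A→Point B) × (Point A→Point C) = (35598.9, 72478.5, 58935).
So ∂z/∂easting = −n_x/n_z = −0.60404 and ∂z/∂northing = −n_y/n_z = −1.22980.
|∇z| = √(a²+b²) = 1.37014, so dip δ = arctan(1.37014) = 53.88°.
True thickness = vertical thickness × cos δ = 141.2 × cos 53.88° = 83.2 ft.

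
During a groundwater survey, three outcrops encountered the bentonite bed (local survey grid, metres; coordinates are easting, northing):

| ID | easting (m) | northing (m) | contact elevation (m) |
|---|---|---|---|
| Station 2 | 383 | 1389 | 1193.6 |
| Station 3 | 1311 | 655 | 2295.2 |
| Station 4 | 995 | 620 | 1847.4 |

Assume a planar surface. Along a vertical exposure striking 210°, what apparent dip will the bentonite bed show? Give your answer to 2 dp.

Let the plane be z = a·easting + b·northing + c.
Station 3−Station 2: 928a − 734b = 1101.6;  Station 4−Station 2: 612a − 769b = 653.8.
Solving gives a = 1.38883, b = 0.25509.
Unit vector along 210° is (sin 210°, cos 210°) = (-0.5000, -0.8660).
Slope in that direction = a·(-0.5000) + b·(-0.8660) = −0.91533.
Apparent dip = arctan|0.91533| = 42.47° (true dip is 54.7°, so apparent ≤ true as expected).

42.47°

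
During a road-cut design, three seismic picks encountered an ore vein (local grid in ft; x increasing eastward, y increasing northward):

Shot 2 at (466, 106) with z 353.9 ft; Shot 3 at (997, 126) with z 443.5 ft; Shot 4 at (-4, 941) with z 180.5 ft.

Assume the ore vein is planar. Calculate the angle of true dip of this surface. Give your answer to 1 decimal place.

Let the plane be z = a·x + b·y + c.
Shot 3−Shot 2: 531a + 20b = 89.6;  Shot 4−Shot 2: −470a + 835b = −173.4.
Solving gives a = 0.17289, b = −0.11035.
Gradient magnitude |∇z| = √(a² + b²) = √(0.02989 + 0.01218) = 0.20511.
True dip = arctan(0.20511) = 11.6°, dipping toward WNW (azimuth ≈ 303°).

11.6°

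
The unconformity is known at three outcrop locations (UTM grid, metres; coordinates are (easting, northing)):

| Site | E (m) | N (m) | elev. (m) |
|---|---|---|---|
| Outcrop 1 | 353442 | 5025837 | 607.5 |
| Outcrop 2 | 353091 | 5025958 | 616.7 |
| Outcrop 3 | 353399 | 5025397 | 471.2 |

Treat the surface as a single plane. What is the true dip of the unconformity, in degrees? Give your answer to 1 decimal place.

17.3°

Two edge vectors: Outcrop 1→Outcrop 2 = (-351, 121, 9.2), Outcrop 1→Outcrop 3 = (-43, -440, -136.3).
Normal n = (Outcrop 1→Outcrop 2) × (Outcrop 1→Outcrop 3) = (-12444.3, -48236.9, 159643).
So ∂z/∂E = −n_x/n_z = 0.07795 and ∂z/∂N = −n_y/n_z = 0.30215.
Gradient magnitude |∇z| = √(a² + b²) = √(0.00608 + 0.09130) = 0.31205.
True dip = arctan(0.31205) = 17.3°, dipping toward SSW (azimuth ≈ 194°).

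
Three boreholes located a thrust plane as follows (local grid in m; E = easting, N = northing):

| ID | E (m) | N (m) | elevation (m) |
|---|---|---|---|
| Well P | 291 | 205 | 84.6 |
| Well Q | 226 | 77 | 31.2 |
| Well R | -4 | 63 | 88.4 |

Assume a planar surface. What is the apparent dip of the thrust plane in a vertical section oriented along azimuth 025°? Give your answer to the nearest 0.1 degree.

Let the plane be z = a·E + b·N + c.
Well Q−Well P: −65a − 128b = −53.4;  Well R−Well P: −295a − 142b = 3.8.
Solving gives a = −0.28283, b = 0.56081.
Unit vector along 025° is (sin 25°, cos 25°) = (0.4226, 0.9063).
Slope in that direction = a·(0.4226) + b·(0.9063) = 0.38874.
Apparent dip = arctan|0.38874| = 21.2° (true dip is 32.1°, so apparent ≤ true as expected).

21.2°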